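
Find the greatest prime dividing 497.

71

497 = 7 · 71
71 is prime.
So 497 = 7 · 71; the largest prime factor is 71.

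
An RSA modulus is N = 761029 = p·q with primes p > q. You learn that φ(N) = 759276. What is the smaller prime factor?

φ(n) = (p−1)(q−1) = n − (p+q) + 1, so p + q = 761029 − 759276 + 1 = 1754.
p and q are the roots of t² − 1754t + 761029 = 0.
Discriminant: 1754² − 4·761029 = 3076516 − 3044116 = 32400; √32400 = 180.
q = (1754 − 180)/2 = 787, p = (1754 + 180)/2 = 967.
Check: 787 · 967 = 761029.

787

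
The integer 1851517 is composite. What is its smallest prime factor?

1851517 is odd.
Digit sum 28, not divisible by 3.
Ends in 7: not divisible by 5.
7: 1851517 = 7·264502 + 3
11: 1851517 = 11·168319 + 8
13: 1851517 = 13·142424 + 5
17: 1851517 = 17·108912 + 13
19: 1851517 = 19·97448 + 5
23: 1851517 = 23·80500 + 17
29: 1851517 = 29·63845 + 12
31: 1851517 = 31·59726 + 11
37: 1851517 = 37·50041

37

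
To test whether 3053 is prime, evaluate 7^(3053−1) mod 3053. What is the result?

7^1 ≡ 7 (mod 3053)
7^2 ≡ 7^2 = 49 ≡ 49 (mod 3053)
7^4 ≡ 49^2 = 2401 ≡ 2401 (mod 3053)
7^8 ≡ 2401^2 = 5764801 ≡ 737 (mod 3053)
7^16 ≡ 737^2 = 543169 ≡ 2788 (mod 3053)
7^32 ≡ 2788^2 = 7772944 ≡ 6 (mod 3053)
7^64 ≡ 6^2 = 36 ≡ 36 (mod 3053)
7^128 ≡ 36^2 = 1296 ≡ 1296 (mod 3053)
7^256 ≡ 1296^2 = 1679616 ≡ 466 (mod 3053)
7^512 ≡ 466^2 = 217156 ≡ 393 (mod 3053)
7^1024 ≡ 393^2 = 154449 ≡ 1799 (mod 3053)
7^2048 ≡ 1799^2 = 3236401 ≡ 221 (mod 3053)
3052 = 2048 + 512 + 256 + 128 + 64 + 32 + 8 + 4 in binary powers of 2.
So 7^3052 ≡ 221 · 393 · 466 · 1296 · 36 · 6 · 737 · 2401 ≡ 767 (mod 3053).
Since 767 ≠ 1, base 7 is a Fermat witness: 3053 is composite.

767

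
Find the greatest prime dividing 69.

69 = 3 · 23
23 is prime.
So 69 = 3 · 23; the largest prime factor is 23.

23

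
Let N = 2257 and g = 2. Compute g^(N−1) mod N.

2^1 ≡ 2 (mod 2257)
2^2 ≡ 2^2 = 4 ≡ 4 (mod 2257)
2^4 ≡ 4^2 = 16 ≡ 16 (mod 2257)
2^8 ≡ 16^2 = 256 ≡ 256 (mod 2257)
2^16 ≡ 256^2 = 65536 ≡ 83 (mod 2257)
2^32 ≡ 83^2 = 6889 ≡ 118 (mod 2257)
2^64 ≡ 118^2 = 13924 ≡ 382 (mod 2257)
2^128 ≡ 382^2 = 145924 ≡ 1476 (mod 2257)
2^256 ≡ 1476^2 = 2178576 ≡ 571 (mod 2257)
2^512 ≡ 571^2 = 326041 ≡ 1033 (mod 2257)
2^1024 ≡ 1033^2 = 1067089 ≡ 1785 (mod 2257)
2^2048 ≡ 1785^2 = 3186225 ≡ 1598 (mod 2257)
2256 = 2048 + 128 + 64 + 16 in binary powers of 2.
So 2^2256 ≡ 1598 · 1476 · 382 · 83 ≡ 2193 (mod 2257).
Since 2193 ≠ 1, base 2 is a Fermat witness: 2257 is composite.

2193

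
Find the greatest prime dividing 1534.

59

1534 = 2 · 767
767 = 13 · 59
59 is prime.
So 1534 = 2 · 13 · 59; the largest prime factor is 59.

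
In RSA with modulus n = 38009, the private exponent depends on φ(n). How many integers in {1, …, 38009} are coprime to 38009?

37620

Factor: 38009 = 191 · 199.
φ(38009) = (191−1) · (199−1) = 190 · 198 = 37620.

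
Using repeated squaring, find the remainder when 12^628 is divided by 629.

12^1 ≡ 12 (mod 629)
12^2 ≡ 12^2 = 144 ≡ 144 (mod 629)
12^4 ≡ 144^2 = 20736 ≡ 608 (mod 629)
12^8 ≡ 608^2 = 369664 ≡ 441 (mod 629)
12^16 ≡ 441^2 = 194481 ≡ 120 (mod 629)
12^32 ≡ 120^2 = 14400 ≡ 562 (mod 629)
12^64 ≡ 562^2 = 315844 ≡ 86 (mod 629)
12^128 ≡ 86^2 = 7396 ≡ 477 (mod 629)
12^256 ≡ 477^2 = 227529 ≡ 460 (mod 629)
12^512 ≡ 460^2 = 211600 ≡ 256 (mod 629)
628 = 512 + 64 + 32 + 16 + 4 in binary powers of 2.
So 12^628 ≡ 256 · 86 · 562 · 120 · 608 ≡ 268 (mod 629).
Since 268 ≠ 1, base 12 is a Fermat witness: 629 is composite.

268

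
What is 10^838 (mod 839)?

1

10^1 ≡ 10 (mod 839)
10^2 ≡ 10^2 = 100 ≡ 100 (mod 839)
10^4 ≡ 100^2 = 10000 ≡ 771 (mod 839)
10^8 ≡ 771^2 = 594441 ≡ 429 (mod 839)
10^16 ≡ 429^2 = 184041 ≡ 300 (mod 839)
10^32 ≡ 300^2 = 90000 ≡ 227 (mod 839)
10^64 ≡ 227^2 = 51529 ≡ 350 (mod 839)
10^128 ≡ 350^2 = 122500 ≡ 6 (mod 839)
10^256 ≡ 6^2 = 36 ≡ 36 (mod 839)
10^512 ≡ 36^2 = 1296 ≡ 457 (mod 839)
838 = 512 + 256 + 64 + 4 + 2 in binary powers of 2.
So 10^838 ≡ 457 · 36 · 350 · 771 · 100 ≡ 1 (mod 839).
Since the result is 1, base 10 gives no evidence that 839 is composite.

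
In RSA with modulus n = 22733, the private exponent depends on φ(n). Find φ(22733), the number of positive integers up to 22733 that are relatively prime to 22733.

22428

Factor: 22733 = 127 · 179.
φ(22733) = (127−1) · (179−1) = 126 · 178 = 22428.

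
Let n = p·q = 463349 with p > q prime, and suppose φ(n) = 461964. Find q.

563

φ(n) = (p−1)(q−1) = n − (p+q) + 1, so p + q = 463349 − 461964 + 1 = 1386.
p and q are the roots of t² − 1386t + 463349 = 0.
Discriminant: 1386² − 4·463349 = 1920996 − 1853396 = 67600; √67600 = 260.
q = (1386 − 260)/2 = 563, p = (1386 + 260)/2 = 823.
Check: 563 · 823 = 463349.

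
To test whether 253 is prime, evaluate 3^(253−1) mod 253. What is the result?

3^1 ≡ 3 (mod 253)
3^2 ≡ 3^2 = 9 ≡ 9 (mod 253)
3^4 ≡ 9^2 = 81 ≡ 81 (mod 253)
3^8 ≡ 81^2 = 6561 ≡ 236 (mod 253)
3^16 ≡ 236^2 = 55696 ≡ 36 (mod 253)
3^32 ≡ 36^2 = 1296 ≡ 31 (mod 253)
3^64 ≡ 31^2 = 961 ≡ 202 (mod 253)
3^128 ≡ 202^2 = 40804 ≡ 71 (mod 253)
252 = 128 + 64 + 32 + 16 + 8 + 4 in binary powers of 2.
So 3^252 ≡ 71 · 202 · 31 · 36 · 236 · 81 ≡ 31 (mod 253).
Since 31 ≠ 1, base 3 is a Fermat witness: 253 is composite.

31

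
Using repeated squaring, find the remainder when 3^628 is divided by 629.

3^1 ≡ 3 (mod 629)
3^2 ≡ 3^2 = 9 ≡ 9 (mod 629)
3^4 ≡ 9^2 = 81 ≡ 81 (mod 629)
3^8 ≡ 81^2 = 6561 ≡ 271 (mod 629)
3^16 ≡ 271^2 = 73441 ≡ 477 (mod 629)
3^32 ≡ 477^2 = 227529 ≡ 460 (mod 629)
3^64 ≡ 460^2 = 211600 ≡ 256 (mod 629)
3^128 ≡ 256^2 = 65536 ≡ 120 (mod 629)
3^256 ≡ 120^2 = 14400 ≡ 562 (mod 629)
3^512 ≡ 562^2 = 315844 ≡ 86 (mod 629)
628 = 512 + 64 + 32 + 16 + 4 in binary powers of 2.
So 3^628 ≡ 86 · 256 · 460 · 477 · 81 ≡ 625 (mod 629).
Since 625 ≠ 1, base 3 is a Fermat witness: 629 is composite.

625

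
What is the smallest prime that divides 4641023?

4641023 is odd.
Digit sum 20, not divisible by 3.
Ends in 3: not divisible by 5.
7: 4641023 = 7·663003 + 2
11: 4641023 = 11·421911 + 2
13: 4641023 = 13·357001 + 10
17: 4641023 = 17·273001 + 6
19: 4641023 = 19·244264 + 7
23: 4641023 = 23·201783 + 14
29: 4641023 = 29·160035 + 8
31: 4641023 = 31·149710 + 13
37: 4641023 = 37·125433 + 2
41: 4641023 = 41·113195 + 28
43: 4641023 = 43·107930 + 33
47: 4641023 = 47·98745 + 8
53: 4641023 = 53·87566 + 25
59: 4641023 = 59·78661 + 24
61: 4641023 = 61·76082 + 21
67: 4641023 = 67·69269

67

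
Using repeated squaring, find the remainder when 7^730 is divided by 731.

36

7^1 ≡ 7 (mod 731)
7^2 ≡ 7^2 = 49 ≡ 49 (mod 731)
7^4 ≡ 49^2 = 2401 ≡ 208 (mod 731)
7^8 ≡ 208^2 = 43264 ≡ 135 (mod 731)
7^16 ≡ 135^2 = 18225 ≡ 681 (mod 731)
7^32 ≡ 681^2 = 463761 ≡ 307 (mod 731)
7^64 ≡ 307^2 = 94249 ≡ 681 (mod 731)
7^128 ≡ 681^2 = 463761 ≡ 307 (mod 731)
7^256 ≡ 307^2 = 94249 ≡ 681 (mod 731)
7^512 ≡ 681^2 = 463761 ≡ 307 (mod 731)
730 = 512 + 128 + 64 + 16 + 8 + 2 in binary powers of 2.
So 7^730 ≡ 307 · 307 · 681 · 681 · 135 · 49 ≡ 36 (mod 731).
Since 36 ≠ 1, base 7 is a Fermat witness: 731 is composite.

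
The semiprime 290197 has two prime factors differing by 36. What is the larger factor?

Since p = q + 36, we have 290197 = q(q + 36), so q² + 36q − 290197 = 0.
Discriminant: 36² + 4·290197 = 1296 + 1160788 = 1162084; √1162084 = 1078.
q = (−36 + 1078)/2 = 521, and p = q + 36 = 557.
Check: 521 · 557 = 290197.

557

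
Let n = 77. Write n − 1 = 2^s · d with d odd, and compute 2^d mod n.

72

77 − 1 = 76 = 2^2 · 19, so d = 19.
2^1 ≡ 2 (mod 77)
2^2 ≡ 2^2 = 4 ≡ 4 (mod 77)
2^4 ≡ 4^2 = 16 ≡ 16 (mod 77)
2^8 ≡ 16^2 = 256 ≡ 25 (mod 77)
2^16 ≡ 25^2 = 625 ≡ 9 (mod 77)
19 = 16 + 2 + 1 in binary powers of 2.
So 2^19 ≡ 9 · 4 · 2 ≡ 72 (mod 77).
Squaring chain: 72 → 25; never reaches −1, so base 2 is a Miller–Rabin witness that 77 is composite.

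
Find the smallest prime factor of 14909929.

71

14909929 is odd.
Digit sum 43, not divisible by 3.
Ends in 9: not divisible by 5.
7: 14909929 = 7·2129989 + 6
11: 14909929 = 11·1355448 + 1
13: 14909929 = 13·1146917 + 8
17: 14909929 = 17·877054 + 11
19: 14909929 = 19·784733 + 2
23: 14909929 = 23·648257 + 18
29: 14909929 = 29·514135 + 14
31: 14909929 = 31·480965 + 14
37: 14909929 = 37·402971 + 2
41: 14909929 = 41·363656 + 33
43: 14909929 = 43·346742 + 23
47: 14909929 = 47·317232 + 25
53: 14909929 = 53·281319 + 22
59: 14909929 = 59·252710 + 39
61: 14909929 = 61·244425 + 4
67: 14909929 = 67·222536 + 17
71: 14909929 = 71·209999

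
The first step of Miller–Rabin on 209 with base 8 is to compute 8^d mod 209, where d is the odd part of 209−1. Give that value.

209 − 1 = 208 = 2^4 · 13, so d = 13.
8^1 ≡ 8 (mod 209)
8^2 ≡ 8^2 = 64 ≡ 64 (mod 209)
8^4 ≡ 64^2 = 4096 ≡ 125 (mod 209)
8^8 ≡ 125^2 = 15625 ≡ 159 (mod 209)
13 = 8 + 4 + 1 in binary powers of 2.
So 8^13 ≡ 159 · 125 · 8 ≡ 160 (mod 209).
Squaring chain: 160 → 102 → 163 → 26; never reaches −1, so base 8 is a Miller–Rabin witness that 209 is composite.

160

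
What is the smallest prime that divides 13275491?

61

13275491 is odd.
Digit sum 32, not divisible by 3.
Ends in 1: not divisible by 5.
7: 13275491 = 7·1896498 + 5
11: 13275491 = 11·1206862 + 9
13: 13275491 = 13·1021191 + 8
17: 13275491 = 17·780911 + 4
19: 13275491 = 19·698710 + 1
23: 13275491 = 23·577195 + 6
29: 13275491 = 29·457775 + 16
31: 13275491 = 31·428241 + 20
37: 13275491 = 37·358797 + 2
41: 13275491 = 41·323792 + 19
43: 13275491 = 43·308732 + 15
47: 13275491 = 47·282457 + 12
53: 13275491 = 53·250480 + 51
59: 13275491 = 59·225008 + 19
61: 13275491 = 61·217631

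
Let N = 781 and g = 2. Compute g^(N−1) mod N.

2^1 ≡ 2 (mod 781)
2^2 ≡ 2^2 = 4 ≡ 4 (mod 781)
2^4 ≡ 4^2 = 16 ≡ 16 (mod 781)
2^8 ≡ 16^2 = 256 ≡ 256 (mod 781)
2^16 ≡ 256^2 = 65536 ≡ 713 (mod 781)
2^32 ≡ 713^2 = 508369 ≡ 719 (mod 781)
2^64 ≡ 719^2 = 516961 ≡ 720 (mod 781)
2^128 ≡ 720^2 = 518400 ≡ 597 (mod 781)
2^256 ≡ 597^2 = 356409 ≡ 273 (mod 781)
2^512 ≡ 273^2 = 74529 ≡ 334 (mod 781)
780 = 512 + 256 + 8 + 4 in binary powers of 2.
So 2^780 ≡ 334 · 273 · 256 · 16 ≡ 243 (mod 781).
Since 243 ≠ 1, base 2 is a Fermat witness: 781 is composite.

243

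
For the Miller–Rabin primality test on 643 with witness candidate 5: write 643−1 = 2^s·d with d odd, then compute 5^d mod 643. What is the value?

642

643 − 1 = 642 = 2^1 · 321, so d = 321.
5^1 ≡ 5 (mod 643)
5^2 ≡ 5^2 = 25 ≡ 25 (mod 643)
5^4 ≡ 25^2 = 625 ≡ 625 (mod 643)
5^8 ≡ 625^2 = 390625 ≡ 324 (mod 643)
5^16 ≡ 324^2 = 104976 ≡ 167 (mod 643)
5^32 ≡ 167^2 = 27889 ≡ 240 (mod 643)
5^64 ≡ 240^2 = 57600 ≡ 373 (mod 643)
5^128 ≡ 373^2 = 139129 ≡ 241 (mod 643)
5^256 ≡ 241^2 = 58081 ≡ 211 (mod 643)
321 = 256 + 64 + 1 in binary powers of 2.
So 5^321 ≡ 211 · 373 · 5 ≡ 642 (mod 643).
Since 5^d ≡ 642 (mod 643), base 5 does not prove 643 composite.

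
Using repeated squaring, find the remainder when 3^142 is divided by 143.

42

3^1 ≡ 3 (mod 143)
3^2 ≡ 3^2 = 9 ≡ 9 (mod 143)
3^4 ≡ 9^2 = 81 ≡ 81 (mod 143)
3^8 ≡ 81^2 = 6561 ≡ 126 (mod 143)
3^16 ≡ 126^2 = 15876 ≡ 3 (mod 143)
3^32 ≡ 3^2 = 9 ≡ 9 (mod 143)
3^64 ≡ 9^2 = 81 ≡ 81 (mod 143)
3^128 ≡ 81^2 = 6561 ≡ 126 (mod 143)
142 = 128 + 8 + 4 + 2 in binary powers of 2.
So 3^142 ≡ 126 · 126 · 81 · 9 ≡ 42 (mod 143).
Since 42 ≠ 1, base 3 is a Fermat witness: 143 is composite.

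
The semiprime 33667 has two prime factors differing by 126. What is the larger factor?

257

Since p = q + 126, we have 33667 = q(q + 126), so q² + 126q − 33667 = 0.
Discriminant: 126² + 4·33667 = 15876 + 134668 = 150544; √150544 = 388.
q = (−126 + 388)/2 = 131, and p = q + 126 = 257.
Check: 131 · 257 = 33667.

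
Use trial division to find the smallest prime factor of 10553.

10553 is odd.
Digit sum 14, not divisible by 3.
Ends in 3: not divisible by 5.
7: 10553 = 7·1507 + 4
11: 10553 = 11·959 + 4
13: 10553 = 13·811 + 10
17: 10553 = 17·620 + 13
19: 10553 = 19·555 + 8
23: 10553 = 23·458 + 19
29: 10553 = 29·363 + 26
31: 10553 = 31·340 + 13
37: 10553 = 37·285 + 8
41: 10553 = 41·257 + 16
43: 10553 = 43·245 + 18
47: 10553 = 47·224 + 25
53: 10553 = 53·199 + 6
59: 10553 = 59·178 + 51
61: 10553 = 61·173

61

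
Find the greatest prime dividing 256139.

256139 = 13 · 19703
19703 = 17 · 1159
1159 = 19 · 61
61 is prime.
So 256139 = 13 · 17 · 19 · 61; the largest prime factor is 61.

61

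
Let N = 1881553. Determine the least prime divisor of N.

1881553 is odd.
Digit sum 31, not divisible by 3.
Ends in 3: not divisible by 5.
7: 1881553 = 7·268793 + 2
11: 1881553 = 11·171050 + 3
13: 1881553 = 13·144734 + 11
17: 1881553 = 17·110679 + 10
19: 1881553 = 19·99029 + 2
23: 1881553 = 23·81806 + 15
29: 1881553 = 29·64881 + 4
31: 1881553 = 31·60695 + 8
37: 1881553 = 37·50852 + 29
41: 1881553 = 41·45891 + 22
43: 1881553 = 43·43757 + 2
47: 1881553 = 47·40033 + 2
53: 1881553 = 53·35501

53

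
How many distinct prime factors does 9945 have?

4

9945 = 3^2 · 1105
1105 = 5 · 221
221 = 13 · 17
9945 = 3^2 · 5 · 13 · 17, which has 4 distinct prime factors.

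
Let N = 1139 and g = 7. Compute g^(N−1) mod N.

236

7^1 ≡ 7 (mod 1139)
7^2 ≡ 7^2 = 49 ≡ 49 (mod 1139)
7^4 ≡ 49^2 = 2401 ≡ 123 (mod 1139)
7^8 ≡ 123^2 = 15129 ≡ 322 (mod 1139)
7^16 ≡ 322^2 = 103684 ≡ 35 (mod 1139)
7^32 ≡ 35^2 = 1225 ≡ 86 (mod 1139)
7^64 ≡ 86^2 = 7396 ≡ 562 (mod 1139)
7^128 ≡ 562^2 = 315844 ≡ 341 (mod 1139)
7^256 ≡ 341^2 = 116281 ≡ 103 (mod 1139)
7^512 ≡ 103^2 = 10609 ≡ 358 (mod 1139)
7^1024 ≡ 358^2 = 128164 ≡ 596 (mod 1139)
1138 = 1024 + 64 + 32 + 16 + 2 in binary powers of 2.
So 7^1138 ≡ 596 · 562 · 86 · 35 · 49 ≡ 236 (mod 1139).
Since 236 ≠ 1, base 7 is a Fermat witness: 1139 is composite.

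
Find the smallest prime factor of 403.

13

403 is odd.
Digit sum 7, not divisible by 3.
Ends in 3: not divisible by 5.
7: 403 = 7·57 + 4
11: 403 = 11·36 + 7
13: 403 = 13·31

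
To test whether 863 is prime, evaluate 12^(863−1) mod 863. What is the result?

1

12^1 ≡ 12 (mod 863)
12^2 ≡ 12^2 = 144 ≡ 144 (mod 863)
12^4 ≡ 144^2 = 20736 ≡ 24 (mod 863)
12^8 ≡ 24^2 = 576 ≡ 576 (mod 863)
12^16 ≡ 576^2 = 331776 ≡ 384 (mod 863)
12^32 ≡ 384^2 = 147456 ≡ 746 (mod 863)
12^64 ≡ 746^2 = 556516 ≡ 744 (mod 863)
12^128 ≡ 744^2 = 553536 ≡ 353 (mod 863)
12^256 ≡ 353^2 = 124609 ≡ 337 (mod 863)
12^512 ≡ 337^2 = 113569 ≡ 516 (mod 863)
862 = 512 + 256 + 64 + 16 + 8 + 4 + 2 in binary powers of 2.
So 12^862 ≡ 516 · 337 · 744 · 384 · 576 · 24 · 144 ≡ 1 (mod 863).
Since the result is 1, base 12 gives no evidence that 863 is composite.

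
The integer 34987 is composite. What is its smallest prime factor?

34987 is odd.
Digit sum 31, not divisible by 3.
Ends in 7: not divisible by 5.
7: 34987 = 7·4998 + 1
11: 34987 = 11·3180 + 7
13: 34987 = 13·2691 + 4
17: 34987 = 17·2058 + 1
19: 34987 = 19·1841 + 8
23: 34987 = 23·1521 + 4
29: 34987 = 29·1206 + 13
31: 34987 = 31·1128 + 19
37: 34987 = 37·945 + 22
41: 34987 = 41·853 + 14
43: 34987 = 43·813 + 28
47: 34987 = 47·744 + 19
53: 34987 = 53·660 + 7
59: 34987 = 59·593

59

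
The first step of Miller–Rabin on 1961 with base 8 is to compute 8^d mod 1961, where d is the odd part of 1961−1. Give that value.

393

1961 − 1 = 1960 = 2^3 · 245, so d = 245.
8^1 ≡ 8 (mod 1961)
8^2 ≡ 8^2 = 64 ≡ 64 (mod 1961)
8^4 ≡ 64^2 = 4096 ≡ 174 (mod 1961)
8^8 ≡ 174^2 = 30276 ≡ 861 (mod 1961)
8^16 ≡ 861^2 = 741321 ≡ 63 (mod 1961)
8^32 ≡ 63^2 = 3969 ≡ 47 (mod 1961)
8^64 ≡ 47^2 = 2209 ≡ 248 (mod 1961)
8^128 ≡ 248^2 = 61504 ≡ 713 (mod 1961)
245 = 128 + 64 + 32 + 16 + 4 + 1 in binary powers of 2.
So 8^245 ≡ 713 · 248 · 47 · 63 · 174 · 8 ≡ 393 (mod 1961).
Squaring chain: 393 → 1491 → 1268; never reaches −1, so base 8 is a Miller–Rabin witness that 1961 is composite.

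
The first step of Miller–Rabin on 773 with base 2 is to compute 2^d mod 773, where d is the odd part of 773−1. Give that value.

773 − 1 = 772 = 2^2 · 193, so d = 193.
2^1 ≡ 2 (mod 773)
2^2 ≡ 2^2 = 4 ≡ 4 (mod 773)
2^4 ≡ 4^2 = 16 ≡ 16 (mod 773)
2^8 ≡ 16^2 = 256 ≡ 256 (mod 773)
2^16 ≡ 256^2 = 65536 ≡ 604 (mod 773)
2^32 ≡ 604^2 = 364816 ≡ 733 (mod 773)
2^64 ≡ 733^2 = 537289 ≡ 54 (mod 773)
2^128 ≡ 54^2 = 2916 ≡ 597 (mod 773)
193 = 128 + 64 + 1 in binary powers of 2.
So 2^193 ≡ 597 · 54 · 2 ≡ 317 (mod 773).
Squaring chain: 317 → 772; reaches −1, so base 2 does not prove 773 composite.

317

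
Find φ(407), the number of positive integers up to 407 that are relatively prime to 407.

360

Factor: 407 = 11 · 37.
φ(407) = (11−1) · (37−1) = 10 · 36 = 360.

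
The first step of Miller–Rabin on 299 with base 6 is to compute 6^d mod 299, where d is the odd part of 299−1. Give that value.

299 − 1 = 298 = 2^1 · 149, so d = 149.
6^1 ≡ 6 (mod 299)
6^2 ≡ 6^2 = 36 ≡ 36 (mod 299)
6^4 ≡ 36^2 = 1296 ≡ 100 (mod 299)
6^8 ≡ 100^2 = 10000 ≡ 133 (mod 299)
6^16 ≡ 133^2 = 17689 ≡ 48 (mod 299)
6^32 ≡ 48^2 = 2304 ≡ 211 (mod 299)
6^64 ≡ 211^2 = 44521 ≡ 269 (mod 299)
6^128 ≡ 269^2 = 72361 ≡ 3 (mod 299)
149 = 128 + 16 + 4 + 1 in binary powers of 2.
So 6^149 ≡ 3 · 48 · 100 · 6 ≡ 288 (mod 299).
Squaring chain: 288; never reaches −1, so base 6 is a Miller–Rabin witness that 299 is composite.

288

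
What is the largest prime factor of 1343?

79

1343 = 17 · 79
79 is prime.
So 1343 = 17 · 79; the largest prime factor is 79.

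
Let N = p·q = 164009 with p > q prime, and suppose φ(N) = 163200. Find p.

409

φ(n) = (p−1)(q−1) = n − (p+q) + 1, so p + q = 164009 − 163200 + 1 = 810.
p and q are the roots of t² − 810t + 164009 = 0.
Discriminant: 810² − 4·164009 = 656100 − 656036 = 64; √64 = 8.
q = (810 − 8)/2 = 401, p = (810 + 8)/2 = 409.
Check: 401 · 409 = 164009.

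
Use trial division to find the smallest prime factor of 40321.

40321 is odd.
Digit sum 10, not divisible by 3.
Ends in 1: not divisible by 5.
7: 40321 = 7·5760 + 1
11: 40321 = 11·3665 + 6
13: 40321 = 13·3101 + 8
17: 40321 = 17·2371 + 14
19: 40321 = 19·2122 + 3
23: 40321 = 23·1753 + 2
29: 40321 = 29·1390 + 11
31: 40321 = 31·1300 + 21
37: 40321 = 37·1089 + 28
41: 40321 = 41·983 + 18
43: 40321 = 43·937 + 30
47: 40321 = 47·857 + 42
53: 40321 = 53·760 + 41
59: 40321 = 59·683 + 24
61: 40321 = 61·661

61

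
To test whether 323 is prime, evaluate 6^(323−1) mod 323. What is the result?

104

6^1 ≡ 6 (mod 323)
6^2 ≡ 6^2 = 36 ≡ 36 (mod 323)
6^4 ≡ 36^2 = 1296 ≡ 4 (mod 323)
6^8 ≡ 4^2 = 16 ≡ 16 (mod 323)
6^16 ≡ 16^2 = 256 ≡ 256 (mod 323)
6^32 ≡ 256^2 = 65536 ≡ 290 (mod 323)
6^64 ≡ 290^2 = 84100 ≡ 120 (mod 323)
6^128 ≡ 120^2 = 14400 ≡ 188 (mod 323)
6^256 ≡ 188^2 = 35344 ≡ 137 (mod 323)
322 = 256 + 64 + 2 in binary powers of 2.
So 6^322 ≡ 137 · 120 · 36 ≡ 104 (mod 323).
Since 104 ≠ 1, base 6 is a Fermat witness: 323 is composite.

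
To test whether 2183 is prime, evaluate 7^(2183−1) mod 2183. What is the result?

847

7^1 ≡ 7 (mod 2183)
7^2 ≡ 7^2 = 49 ≡ 49 (mod 2183)
7^4 ≡ 49^2 = 2401 ≡ 218 (mod 2183)
7^8 ≡ 218^2 = 47524 ≡ 1681 (mod 2183)
7^16 ≡ 1681^2 = 2825761 ≡ 959 (mod 2183)
7^32 ≡ 959^2 = 919681 ≡ 638 (mod 2183)
7^64 ≡ 638^2 = 407044 ≡ 1006 (mod 2183)
7^128 ≡ 1006^2 = 1012036 ≡ 1307 (mod 2183)
7^256 ≡ 1307^2 = 1708249 ≡ 1143 (mod 2183)
7^512 ≡ 1143^2 = 1306449 ≡ 1015 (mod 2183)
7^1024 ≡ 1015^2 = 1030225 ≡ 2032 (mod 2183)
7^2048 ≡ 2032^2 = 4129024 ≡ 971 (mod 2183)
2182 = 2048 + 128 + 4 + 2 in binary powers of 2.
So 7^2182 ≡ 971 · 1307 · 218 · 49 ≡ 847 (mod 2183).
Since 847 ≠ 1, base 7 is a Fermat witness: 2183 is composite.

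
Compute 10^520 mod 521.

10^1 ≡ 10 (mod 521)
10^2 ≡ 10^2 = 100 ≡ 100 (mod 521)
10^4 ≡ 100^2 = 10000 ≡ 101 (mod 521)
10^8 ≡ 101^2 = 10201 ≡ 302 (mod 521)
10^16 ≡ 302^2 = 91204 ≡ 29 (mod 521)
10^32 ≡ 29^2 = 841 ≡ 320 (mod 521)
10^64 ≡ 320^2 = 102400 ≡ 284 (mod 521)
10^128 ≡ 284^2 = 80656 ≡ 422 (mod 521)
10^256 ≡ 422^2 = 178084 ≡ 423 (mod 521)
10^512 ≡ 423^2 = 178929 ≡ 226 (mod 521)
520 = 512 + 8 in binary powers of 2.
So 10^520 ≡ 226 · 302 ≡ 1 (mod 521).
Since the result is 1, base 10 gives no evidence that 521 is composite.

1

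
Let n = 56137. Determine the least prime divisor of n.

73

56137 is odd.
Digit sum 22, not divisible by 3.
Ends in 7: not divisible by 5.
7: 56137 = 7·8019 + 4
11: 56137 = 11·5103 + 4
13: 56137 = 13·4318 + 3
17: 56137 = 17·3302 + 3
19: 56137 = 19·2954 + 11
23: 56137 = 23·2440 + 17
29: 56137 = 29·1935 + 22
31: 56137 = 31·1810 + 27
37: 56137 = 37·1517 + 8
41: 56137 = 41·1369 + 8
43: 56137 = 43·1305 + 22
47: 56137 = 47·1194 + 19
53: 56137 = 53·1059 + 10
59: 56137 = 59·951 + 28
61: 56137 = 61·920 + 17
67: 56137 = 67·837 + 58
71: 56137 = 71·790 + 47
73: 56137 = 73·769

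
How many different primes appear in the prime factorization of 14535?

14535 = 3^2 · 1615
1615 = 5 · 323
323 = 17 · 19
14535 = 3^2 · 5 · 17 · 19, which has 4 distinct prime factors.

4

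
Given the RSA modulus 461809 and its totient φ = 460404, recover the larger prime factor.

883

φ(n) = (p−1)(q−1) = n − (p+q) + 1, so p + q = 461809 − 460404 + 1 = 1406.
p and q are the roots of t² − 1406t + 461809 = 0.
Discriminant: 1406² − 4·461809 = 1976836 − 1847236 = 129600; √129600 = 360.
q = (1406 − 360)/2 = 523, p = (1406 + 360)/2 = 883.
Check: 523 · 883 = 461809.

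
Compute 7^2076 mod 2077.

7^1 ≡ 7 (mod 2077)
7^2 ≡ 7^2 = 49 ≡ 49 (mod 2077)
7^4 ≡ 49^2 = 2401 ≡ 324 (mod 2077)
7^8 ≡ 324^2 = 104976 ≡ 1126 (mod 2077)
7^16 ≡ 1126^2 = 1267876 ≡ 906 (mod 2077)
7^32 ≡ 906^2 = 820836 ≡ 421 (mod 2077)
7^64 ≡ 421^2 = 177241 ≡ 696 (mod 2077)
7^128 ≡ 696^2 = 484416 ≡ 475 (mod 2077)
7^256 ≡ 475^2 = 225625 ≡ 1309 (mod 2077)
7^512 ≡ 1309^2 = 1713481 ≡ 2033 (mod 2077)
7^1024 ≡ 2033^2 = 4133089 ≡ 1936 (mod 2077)
7^2048 ≡ 1936^2 = 3748096 ≡ 1188 (mod 2077)
2076 = 2048 + 16 + 8 + 4 in binary powers of 2.
So 7^2076 ≡ 1188 · 906 · 1126 · 324 ≡ 159 (mod 2077).
Since 159 ≠ 1, base 7 is a Fermat witness: 2077 is composite.

159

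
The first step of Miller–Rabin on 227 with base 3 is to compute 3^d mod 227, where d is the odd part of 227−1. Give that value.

1

227 − 1 = 226 = 2^1 · 113, so d = 113.
3^1 ≡ 3 (mod 227)
3^2 ≡ 3^2 = 9 ≡ 9 (mod 227)
3^4 ≡ 9^2 = 81 ≡ 81 (mod 227)
3^8 ≡ 81^2 = 6561 ≡ 205 (mod 227)
3^16 ≡ 205^2 = 42025 ≡ 30 (mod 227)
3^32 ≡ 30^2 = 900 ≡ 219 (mod 227)
3^64 ≡ 219^2 = 47961 ≡ 64 (mod 227)
113 = 64 + 32 + 16 + 1 in binary powers of 2.
So 3^113 ≡ 64 · 219 · 30 · 3 ≡ 1 (mod 227).
Since 3^d ≡ 1 (mod 227), base 3 does not prove 227 composite.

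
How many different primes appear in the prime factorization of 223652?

5

223652 = 2^2 · 55913
55913 = 11 · 5083
5083 = 13 · 391
391 = 17 · 23
223652 = 2^2 · 11 · 13 · 17 · 23, which has 5 distinct prime factors.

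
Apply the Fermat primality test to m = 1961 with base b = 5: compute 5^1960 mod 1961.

5^1 ≡ 5 (mod 1961)
5^2 ≡ 5^2 = 25 ≡ 25 (mod 1961)
5^4 ≡ 25^2 = 625 ≡ 625 (mod 1961)
5^8 ≡ 625^2 = 390625 ≡ 386 (mod 1961)
5^16 ≡ 386^2 = 148996 ≡ 1921 (mod 1961)
5^32 ≡ 1921^2 = 3690241 ≡ 1600 (mod 1961)
5^64 ≡ 1600^2 = 2560000 ≡ 895 (mod 1961)
5^128 ≡ 895^2 = 801025 ≡ 937 (mod 1961)
5^256 ≡ 937^2 = 877969 ≡ 1402 (mod 1961)
5^512 ≡ 1402^2 = 1965604 ≡ 682 (mod 1961)
5^1024 ≡ 682^2 = 465124 ≡ 367 (mod 1961)
1960 = 1024 + 512 + 256 + 128 + 32 + 8 in binary powers of 2.
So 5^1960 ≡ 367 · 682 · 1402 · 937 · 1600 · 386 ≡ 367 (mod 1961).
Since 367 ≠ 1, base 5 is a Fermat witness: 1961 is composite.

367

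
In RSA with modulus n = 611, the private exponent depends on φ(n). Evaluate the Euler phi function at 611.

Factor: 611 = 13 · 47.
φ(611) = (13−1) · (47−1) = 12 · 46 = 552.

552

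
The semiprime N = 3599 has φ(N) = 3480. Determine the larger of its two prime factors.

61

φ(n) = (p−1)(q−1) = n − (p+q) + 1, so p + q = 3599 − 3480 + 1 = 120.
p and q are the roots of t² − 120t + 3599 = 0.
Discriminant: 120² − 4·3599 = 14400 − 14396 = 4; √4 = 2.
q = (120 − 2)/2 = 59, p = (120 + 2)/2 = 61.
Check: 59 · 61 = 3599.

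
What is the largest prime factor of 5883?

53

5883 = 3 · 1961
1961 = 37 · 53
53 is prime.
So 5883 = 3 · 37 · 53; the largest prime factor is 53.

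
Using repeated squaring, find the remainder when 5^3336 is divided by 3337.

5^1 ≡ 5 (mod 3337)
5^2 ≡ 5^2 = 25 ≡ 25 (mod 3337)
5^4 ≡ 25^2 = 625 ≡ 625 (mod 3337)
5^8 ≡ 625^2 = 390625 ≡ 196 (mod 3337)
5^16 ≡ 196^2 = 38416 ≡ 1709 (mod 3337)
5^32 ≡ 1709^2 = 2920681 ≡ 806 (mod 3337)
5^64 ≡ 806^2 = 649636 ≡ 2258 (mod 3337)
5^128 ≡ 2258^2 = 5098564 ≡ 2965 (mod 3337)
5^256 ≡ 2965^2 = 8791225 ≡ 1567 (mod 3337)
5^512 ≡ 1567^2 = 2455489 ≡ 2794 (mod 3337)
5^1024 ≡ 2794^2 = 7806436 ≡ 1193 (mod 3337)
5^2048 ≡ 1193^2 = 1423249 ≡ 1687 (mod 3337)
3336 = 2048 + 1024 + 256 + 8 in binary powers of 2.
So 5^3336 ≡ 1687 · 1193 · 1567 · 196 ≡ 1922 (mod 3337).
Since 1922 ≠ 1, base 5 is a Fermat witness: 3337 is composite.

1922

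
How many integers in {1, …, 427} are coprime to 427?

Factor: 427 = 7 · 61.
φ(427) = (7−1) · (61−1) = 6 · 60 = 360.

360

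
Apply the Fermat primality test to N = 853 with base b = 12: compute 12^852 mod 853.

1

12^1 ≡ 12 (mod 853)
12^2 ≡ 12^2 = 144 ≡ 144 (mod 853)
12^4 ≡ 144^2 = 20736 ≡ 264 (mod 853)
12^8 ≡ 264^2 = 69696 ≡ 603 (mod 853)
12^16 ≡ 603^2 = 363609 ≡ 231 (mod 853)
12^32 ≡ 231^2 = 53361 ≡ 475 (mod 853)
12^64 ≡ 475^2 = 225625 ≡ 433 (mod 853)
12^128 ≡ 433^2 = 187489 ≡ 682 (mod 853)
12^256 ≡ 682^2 = 465124 ≡ 239 (mod 853)
12^512 ≡ 239^2 = 57121 ≡ 823 (mod 853)
852 = 512 + 256 + 64 + 16 + 4 in binary powers of 2.
So 12^852 ≡ 823 · 239 · 433 · 231 · 264 ≡ 1 (mod 853).
Since the result is 1, base 12 gives no evidence that 853 is composite.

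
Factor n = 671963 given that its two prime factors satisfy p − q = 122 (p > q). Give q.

761

Since p = q + 122, we have 671963 = q(q + 122), so q² + 122q − 671963 = 0.
Discriminant: 122² + 4·671963 = 14884 + 2687852 = 2702736; √2702736 = 1644.
q = (−122 + 1644)/2 = 761, and p = q + 122 = 883.
Check: 761 · 883 = 671963.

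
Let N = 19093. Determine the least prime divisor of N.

19093 is odd.
Digit sum 22, not divisible by 3.
Ends in 3: not divisible by 5.
7: 19093 = 7·2727 + 4
11: 19093 = 11·1735 + 8
13: 19093 = 13·1468 + 9
17: 19093 = 17·1123 + 2
19: 19093 = 19·1004 + 17
23: 19093 = 23·830 + 3
29: 19093 = 29·658 + 11
31: 19093 = 31·615 + 28
37: 19093 = 37·516 + 1
41: 19093 = 41·465 + 28
43: 19093 = 43·444 + 1
47: 19093 = 47·406 + 11
53: 19093 = 53·360 + 13
59: 19093 = 59·323 + 36
61: 19093 = 61·313

61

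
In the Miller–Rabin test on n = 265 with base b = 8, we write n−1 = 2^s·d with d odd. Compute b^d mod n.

265 − 1 = 264 = 2^3 · 33, so d = 33.
8^1 ≡ 8 (mod 265)
8^2 ≡ 8^2 = 64 ≡ 64 (mod 265)
8^4 ≡ 64^2 = 4096 ≡ 121 (mod 265)
8^8 ≡ 121^2 = 14641 ≡ 66 (mod 265)
8^16 ≡ 66^2 = 4356 ≡ 116 (mod 265)
8^32 ≡ 116^2 = 13456 ≡ 206 (mod 265)
33 = 32 + 1 in binary powers of 2.
So 8^33 ≡ 206 · 8 ≡ 58 (mod 265).
Squaring chain: 58 → 184 → 201; never reaches −1, so base 8 is a Miller–Rabin witness that 265 is composite.

58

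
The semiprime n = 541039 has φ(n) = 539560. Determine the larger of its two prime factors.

821

φ(n) = (p−1)(q−1) = n − (p+q) + 1, so p + q = 541039 − 539560 + 1 = 1480.
p and q are the roots of t² − 1480t + 541039 = 0.
Discriminant: 1480² − 4·541039 = 2190400 − 2164156 = 26244; √26244 = 162.
q = (1480 − 162)/2 = 659, p = (1480 + 162)/2 = 821.
Check: 659 · 821 = 541039.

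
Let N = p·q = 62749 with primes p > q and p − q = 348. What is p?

479

Since p = q + 348, we have 62749 = q(q + 348), so q² + 348q − 62749 = 0.
Discriminant: 348² + 4·62749 = 121104 + 250996 = 372100; √372100 = 610.
q = (−348 + 610)/2 = 131, and p = q + 348 = 479.
Check: 131 · 479 = 62749.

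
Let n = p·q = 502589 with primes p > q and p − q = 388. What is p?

Since p = q + 388, we have 502589 = q(q + 388), so q² + 388q − 502589 = 0.
Discriminant: 388² + 4·502589 = 150544 + 2010356 = 2160900; √2160900 = 1470.
q = (−388 + 1470)/2 = 541, and p = q + 388 = 929.
Check: 541 · 929 = 502589.

929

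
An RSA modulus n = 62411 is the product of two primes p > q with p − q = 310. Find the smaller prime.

Since p = q + 310, we have 62411 = q(q + 310), so q² + 310q − 62411 = 0.
Discriminant: 310² + 4·62411 = 96100 + 249644 = 345744; √345744 = 588.
q = (−310 + 588)/2 = 139, and p = q + 310 = 449.
Check: 139 · 449 = 62411.

139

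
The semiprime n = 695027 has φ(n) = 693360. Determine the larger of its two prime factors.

φ(n) = (p−1)(q−1) = n − (p+q) + 1, so p + q = 695027 − 693360 + 1 = 1668.
p and q are the roots of t² − 1668t + 695027 = 0.
Discriminant: 1668² − 4·695027 = 2782224 − 2780108 = 2116; √2116 = 46.
q = (1668 − 46)/2 = 811, p = (1668 + 46)/2 = 857.
Check: 811 · 857 = 695027.

857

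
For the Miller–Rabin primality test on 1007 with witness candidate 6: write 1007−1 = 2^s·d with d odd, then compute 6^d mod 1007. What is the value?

700

1007 − 1 = 1006 = 2^1 · 503, so d = 503.
6^1 ≡ 6 (mod 1007)
6^2 ≡ 6^2 = 36 ≡ 36 (mod 1007)
6^4 ≡ 36^2 = 1296 ≡ 289 (mod 1007)
6^8 ≡ 289^2 = 83521 ≡ 947 (mod 1007)
6^16 ≡ 947^2 = 896809 ≡ 579 (mod 1007)
6^32 ≡ 579^2 = 335241 ≡ 917 (mod 1007)
6^64 ≡ 917^2 = 840889 ≡ 44 (mod 1007)
6^128 ≡ 44^2 = 1936 ≡ 929 (mod 1007)
6^256 ≡ 929^2 = 863041 ≡ 42 (mod 1007)
503 = 256 + 128 + 64 + 32 + 16 + 4 + 2 + 1 in binary powers of 2.
So 6^503 ≡ 42 · 929 · 44 · 917 · 579 · 289 · 36 · 6 ≡ 700 (mod 1007).
Squaring chain: 700; never reaches −1, so base 6 is a Miller–Rabin witness that 1007 is composite.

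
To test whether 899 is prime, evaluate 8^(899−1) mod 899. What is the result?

8^1 ≡ 8 (mod 899)
8^2 ≡ 8^2 = 64 ≡ 64 (mod 899)
8^4 ≡ 64^2 = 4096 ≡ 500 (mod 899)
8^8 ≡ 500^2 = 250000 ≡ 78 (mod 899)
8^16 ≡ 78^2 = 6084 ≡ 690 (mod 899)
8^32 ≡ 690^2 = 476100 ≡ 529 (mod 899)
8^64 ≡ 529^2 = 279841 ≡ 252 (mod 899)
8^128 ≡ 252^2 = 63504 ≡ 574 (mod 899)
8^256 ≡ 574^2 = 329476 ≡ 442 (mod 899)
8^512 ≡ 442^2 = 195364 ≡ 281 (mod 899)
898 = 512 + 256 + 128 + 2 in binary powers of 2.
So 8^898 ≡ 281 · 442 · 574 · 64 ≡ 760 (mod 899).
Since 760 ≠ 1, base 8 is a Fermat witness: 899 is composite.

760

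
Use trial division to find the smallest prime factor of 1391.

13

1391 is odd.
Digit sum 14, not divisible by 3.
Ends in 1: not divisible by 5.
7: 1391 = 7·198 + 5
11: 1391 = 11·126 + 5
13: 1391 = 13·107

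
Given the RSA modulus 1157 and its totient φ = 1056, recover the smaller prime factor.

φ(n) = (p−1)(q−1) = n − (p+q) + 1, so p + q = 1157 − 1056 + 1 = 102.
p and q are the roots of t² − 102t + 1157 = 0.
Discriminant: 102² − 4·1157 = 10404 − 4628 = 5776; √5776 = 76.
q = (102 − 76)/2 = 13, p = (102 + 76)/2 = 89.
Check: 13 · 89 = 1157.

13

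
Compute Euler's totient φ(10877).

10656

Factor: 10877 = 73 · 149.
φ(10877) = (73−1) · (149−1) = 72 · 148 = 10656.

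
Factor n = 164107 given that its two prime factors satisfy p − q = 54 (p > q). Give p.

Since p = q + 54, we have 164107 = q(q + 54), so q² + 54q − 164107 = 0.
Discriminant: 54² + 4·164107 = 2916 + 656428 = 659344; √659344 = 812.
q = (−54 + 812)/2 = 379, and p = q + 54 = 433.
Check: 379 · 433 = 164107.

433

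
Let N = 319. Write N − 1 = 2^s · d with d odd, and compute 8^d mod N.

205

319 − 1 = 318 = 2^1 · 159, so d = 159.
8^1 ≡ 8 (mod 319)
8^2 ≡ 8^2 = 64 ≡ 64 (mod 319)
8^4 ≡ 64^2 = 4096 ≡ 268 (mod 319)
8^8 ≡ 268^2 = 71824 ≡ 49 (mod 319)
8^16 ≡ 49^2 = 2401 ≡ 168 (mod 319)
8^32 ≡ 168^2 = 28224 ≡ 152 (mod 319)
8^64 ≡ 152^2 = 23104 ≡ 136 (mod 319)
8^128 ≡ 136^2 = 18496 ≡ 313 (mod 319)
159 = 128 + 16 + 8 + 4 + 2 + 1 in binary powers of 2.
So 8^159 ≡ 313 · 168 · 49 · 268 · 64 · 8 ≡ 205 (mod 319).
Squaring chain: 205; never reaches −1, so base 8 is a Miller–Rabin witness that 319 is composite.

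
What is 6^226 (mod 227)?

6^1 ≡ 6 (mod 227)
6^2 ≡ 6^2 = 36 ≡ 36 (mod 227)
6^4 ≡ 36^2 = 1296 ≡ 161 (mod 227)
6^8 ≡ 161^2 = 25921 ≡ 43 (mod 227)
6^16 ≡ 43^2 = 1849 ≡ 33 (mod 227)
6^32 ≡ 33^2 = 1089 ≡ 181 (mod 227)
6^64 ≡ 181^2 = 32761 ≡ 73 (mod 227)
6^128 ≡ 73^2 = 5329 ≡ 108 (mod 227)
226 = 128 + 64 + 32 + 2 in binary powers of 2.
So 6^226 ≡ 108 · 73 · 181 · 36 ≡ 1 (mod 227).
Since the result is 1, base 6 gives no evidence that 227 is composite.

1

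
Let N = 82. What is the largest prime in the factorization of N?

82 = 2 · 41
41 is prime.
So 82 = 2 · 41; the largest prime factor is 41.

41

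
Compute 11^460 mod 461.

1

11^1 ≡ 11 (mod 461)
11^2 ≡ 11^2 = 121 ≡ 121 (mod 461)
11^4 ≡ 121^2 = 14641 ≡ 350 (mod 461)
11^8 ≡ 350^2 = 122500 ≡ 335 (mod 461)
11^16 ≡ 335^2 = 112225 ≡ 202 (mod 461)
11^32 ≡ 202^2 = 40804 ≡ 236 (mod 461)
11^64 ≡ 236^2 = 55696 ≡ 376 (mod 461)
11^128 ≡ 376^2 = 141376 ≡ 310 (mod 461)
11^256 ≡ 310^2 = 96100 ≡ 212 (mod 461)
460 = 256 + 128 + 64 + 8 + 4 in binary powers of 2.
So 11^460 ≡ 212 · 310 · 376 · 335 · 350 ≡ 1 (mod 461).
Since the result is 1, base 11 gives no evidence that 461 is composite.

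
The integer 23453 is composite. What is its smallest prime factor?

23453 is odd.
Digit sum 17, not divisible by 3.
Ends in 3: not divisible by 5.
7: 23453 = 7·3350 + 3
11: 23453 = 11·2132 + 1
13: 23453 = 13·1804 + 1
17: 23453 = 17·1379 + 10
19: 23453 = 19·1234 + 7
23: 23453 = 23·1019 + 16
29: 23453 = 29·808 + 21
31: 23453 = 31·756 + 17
37: 23453 = 37·633 + 32
41: 23453 = 41·572 + 1
43: 23453 = 43·545 + 18
47: 23453 = 47·499

47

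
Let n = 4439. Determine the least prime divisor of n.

4439 is odd.
Digit sum 20, not divisible by 3.
Ends in 9: not divisible by 5.
7: 4439 = 7·634 + 1
11: 4439 = 11·403 + 6
13: 4439 = 13·341 + 6
17: 4439 = 17·261 + 2
19: 4439 = 19·233 + 12
23: 4439 = 23·193

23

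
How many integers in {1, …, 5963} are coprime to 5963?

5808

Factor: 5963 = 67 · 89.
φ(5963) = (67−1) · (89−1) = 66 · 88 = 5808.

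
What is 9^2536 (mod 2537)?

9^1 ≡ 9 (mod 2537)
9^2 ≡ 9^2 = 81 ≡ 81 (mod 2537)
9^4 ≡ 81^2 = 6561 ≡ 1487 (mod 2537)
9^8 ≡ 1487^2 = 2211169 ≡ 1442 (mod 2537)
9^16 ≡ 1442^2 = 2079364 ≡ 1561 (mod 2537)
9^32 ≡ 1561^2 = 2436721 ≡ 1201 (mod 2537)
9^64 ≡ 1201^2 = 1442401 ≡ 1385 (mod 2537)
9^128 ≡ 1385^2 = 1918225 ≡ 253 (mod 2537)
9^256 ≡ 253^2 = 64009 ≡ 584 (mod 2537)
9^512 ≡ 584^2 = 341056 ≡ 1098 (mod 2537)
9^1024 ≡ 1098^2 = 1205604 ≡ 529 (mod 2537)
9^2048 ≡ 529^2 = 279841 ≡ 771 (mod 2537)
2536 = 2048 + 256 + 128 + 64 + 32 + 8 in binary powers of 2.
So 9^2536 ≡ 771 · 584 · 253 · 1385 · 1201 · 1442 ≡ 271 (mod 2537).
Since 271 ≠ 1, base 9 is a Fermat witness: 2537 is composite.

271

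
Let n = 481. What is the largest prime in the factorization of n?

481 = 13 · 37
37 is prime.
So 481 = 13 · 37; the largest prime factor is 37.

37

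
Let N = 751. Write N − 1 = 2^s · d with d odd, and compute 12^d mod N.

751 − 1 = 750 = 2^1 · 375, so d = 375.
12^1 ≡ 12 (mod 751)
12^2 ≡ 12^2 = 144 ≡ 144 (mod 751)
12^4 ≡ 144^2 = 20736 ≡ 459 (mod 751)
12^8 ≡ 459^2 = 210681 ≡ 401 (mod 751)
12^16 ≡ 401^2 = 160801 ≡ 87 (mod 751)
12^32 ≡ 87^2 = 7569 ≡ 59 (mod 751)
12^64 ≡ 59^2 = 3481 ≡ 477 (mod 751)
12^128 ≡ 477^2 = 227529 ≡ 727 (mod 751)
12^256 ≡ 727^2 = 528529 ≡ 576 (mod 751)
375 = 256 + 64 + 32 + 16 + 4 + 2 + 1 in binary powers of 2.
So 12^375 ≡ 576 · 477 · 59 · 87 · 459 · 144 · 12 ≡ 750 (mod 751).
Since 12^d ≡ 750 (mod 751), base 12 does not prove 751 composite.

750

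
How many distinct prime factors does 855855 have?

855855 = 3^2 · 95095
95095 = 5 · 19019
19019 = 7 · 2717
2717 = 11 · 247
247 = 13 · 19
855855 = 3^2 · 5 · 7 · 11 · 13 · 19, which has 6 distinct prime factors.

6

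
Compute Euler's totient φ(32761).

32580

Factor: 32761 = 181^2.
φ(32761) = 181^1·(181−1) = 32580.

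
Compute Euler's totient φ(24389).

Factor: 24389 = 29^3.
φ(24389) = 29^2·(29−1) = 23548.

23548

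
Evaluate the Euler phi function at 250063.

224280

Factor: 250063 = 11 · 127 · 179.
φ(250063) = (11−1) · (127−1) · (179−1) = 10 · 126 · 178 = 224280.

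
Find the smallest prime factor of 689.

689 is odd.
Digit sum 23, not divisible by 3.
Ends in 9: not divisible by 5.
7: 689 = 7·98 + 3
11: 689 = 11·62 + 7
13: 689 = 13·53

13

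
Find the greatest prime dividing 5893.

5893 = 71 · 83
83 is prime.
So 5893 = 71 · 83; the largest prime factor is 83.

83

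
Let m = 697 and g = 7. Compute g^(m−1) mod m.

7^1 ≡ 7 (mod 697)
7^2 ≡ 7^2 = 49 ≡ 49 (mod 697)
7^4 ≡ 49^2 = 2401 ≡ 310 (mod 697)
7^8 ≡ 310^2 = 96100 ≡ 611 (mod 697)
7^16 ≡ 611^2 = 373321 ≡ 426 (mod 697)
7^32 ≡ 426^2 = 181476 ≡ 256 (mod 697)
7^64 ≡ 256^2 = 65536 ≡ 18 (mod 697)
7^128 ≡ 18^2 = 324 ≡ 324 (mod 697)
7^256 ≡ 324^2 = 104976 ≡ 426 (mod 697)
7^512 ≡ 426^2 = 181476 ≡ 256 (mod 697)
696 = 512 + 128 + 32 + 16 + 8 in binary powers of 2.
So 7^696 ≡ 256 · 324 · 256 · 426 · 611 ≡ 16 (mod 697).
Since 16 ≠ 1, base 7 is a Fermat witness: 697 is composite.

16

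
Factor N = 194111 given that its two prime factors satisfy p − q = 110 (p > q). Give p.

499

Since p = q + 110, we have 194111 = q(q + 110), so q² + 110q − 194111 = 0.
Discriminant: 110² + 4·194111 = 12100 + 776444 = 788544; √788544 = 888.
q = (−110 + 888)/2 = 389, and p = q + 110 = 499.
Check: 389 · 499 = 194111.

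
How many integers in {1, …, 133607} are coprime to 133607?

123552

Factor: 133607 = 23 · 37 · 157.
φ(133607) = (23−1) · (37−1) · (157−1) = 22 · 36 · 156 = 123552.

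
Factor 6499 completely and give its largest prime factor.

97

6499 = 67 · 97
97 is prime.
So 6499 = 67 · 97; the largest prime factor is 97.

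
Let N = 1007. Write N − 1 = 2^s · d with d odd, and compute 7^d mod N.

467

1007 − 1 = 1006 = 2^1 · 503, so d = 503.
7^1 ≡ 7 (mod 1007)
7^2 ≡ 7^2 = 49 ≡ 49 (mod 1007)
7^4 ≡ 49^2 = 2401 ≡ 387 (mod 1007)
7^8 ≡ 387^2 = 149769 ≡ 733 (mod 1007)
7^16 ≡ 733^2 = 537289 ≡ 558 (mod 1007)
7^32 ≡ 558^2 = 311364 ≡ 201 (mod 1007)
7^64 ≡ 201^2 = 40401 ≡ 121 (mod 1007)
7^128 ≡ 121^2 = 14641 ≡ 543 (mod 1007)
7^256 ≡ 543^2 = 294849 ≡ 805 (mod 1007)
503 = 256 + 128 + 64 + 32 + 16 + 4 + 2 + 1 in binary powers of 2.
So 7^503 ≡ 805 · 543 · 121 · 201 · 558 · 387 · 49 · 7 ≡ 467 (mod 1007).
Squaring chain: 467; never reaches −1, so base 7 is a Miller–Rabin witness that 1007 is composite.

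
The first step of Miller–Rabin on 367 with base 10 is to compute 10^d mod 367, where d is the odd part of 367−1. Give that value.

367 − 1 = 366 = 2^1 · 183, so d = 183.
10^1 ≡ 10 (mod 367)
10^2 ≡ 10^2 = 100 ≡ 100 (mod 367)
10^4 ≡ 100^2 = 10000 ≡ 91 (mod 367)
10^8 ≡ 91^2 = 8281 ≡ 207 (mod 367)
10^16 ≡ 207^2 = 42849 ≡ 277 (mod 367)
10^32 ≡ 277^2 = 76729 ≡ 26 (mod 367)
10^64 ≡ 26^2 = 676 ≡ 309 (mod 367)
10^128 ≡ 309^2 = 95481 ≡ 61 (mod 367)
183 = 128 + 32 + 16 + 4 + 2 + 1 in binary powers of 2.
So 10^183 ≡ 61 · 26 · 277 · 91 · 100 · 10 ≡ 366 (mod 367).
Since 10^d ≡ 366 (mod 367), base 10 does not prove 367 composite.

366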